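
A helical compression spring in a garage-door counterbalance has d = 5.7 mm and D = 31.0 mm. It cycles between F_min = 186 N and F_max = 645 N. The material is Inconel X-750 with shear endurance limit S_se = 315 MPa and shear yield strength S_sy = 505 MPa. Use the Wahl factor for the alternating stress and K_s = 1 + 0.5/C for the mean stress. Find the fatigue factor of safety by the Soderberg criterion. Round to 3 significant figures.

C = D/d = 31.0/5.7 = 5.4386; K_W = (4C−1)/(4C−4)+0.615/C = 1.2821; K_s = 1+0.5/C = 1.0919
F_a = (F_max−F_min)/2 = 229.5 N; F_m = (F_max+F_min)/2 = 415.5 N
τ_a = K_W·8F_aD/(πd³) = 1.2821 × 97.827 = 125.42 MPa
τ_m = K_s·8F_mD/(πd³) = 1.0919 × 177.11 = 193.4 MPa
Soderberg: 1/n_f = τ_a/S_se + τ_m/S_sy = 125.42/315 + 193.4/505 = 0.39816 + 0.38296 = 0.78112
n_f = 1/0.78112 = 1.28

1.28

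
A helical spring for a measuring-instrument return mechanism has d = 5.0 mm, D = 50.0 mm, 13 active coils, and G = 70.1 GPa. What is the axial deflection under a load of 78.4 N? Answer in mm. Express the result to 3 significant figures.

k = Gd⁴/(8D³N_a) = (70.1×10³)(5.0⁴)/(8·50.0³·13) = 3.3702 N/mm
δ = F/k = 78.4 / 3.3702 = 23.263 mm

23.3 mm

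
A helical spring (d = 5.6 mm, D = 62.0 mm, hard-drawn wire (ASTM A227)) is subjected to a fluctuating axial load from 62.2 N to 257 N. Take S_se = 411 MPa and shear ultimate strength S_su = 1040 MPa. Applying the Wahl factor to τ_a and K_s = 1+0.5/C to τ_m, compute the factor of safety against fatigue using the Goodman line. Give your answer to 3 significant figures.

2.60

C = D/d = 62.0/5.6 = 11.0714; K_W = (4C−1)/(4C−4)+0.615/C = 1.1300; K_s = 1+0.5/C = 1.0452
F_a = (F_max−F_min)/2 = 97.4 N; F_m = (F_max+F_min)/2 = 159.6 N
τ_a = K_W·8F_aD/(πd³) = 1.1300 × 87.564 = 98.949 MPa
τ_m = K_s·8F_mD/(πd³) = 1.0452 × 143.48 = 149.96 MPa
Goodman: 1/n_f = τ_a/S_se + τ_m/S_su = 98.949/411 + 149.96/1040 = 0.24075 + 0.14420 = 0.38495
n_f = 1/0.38495 = 2.598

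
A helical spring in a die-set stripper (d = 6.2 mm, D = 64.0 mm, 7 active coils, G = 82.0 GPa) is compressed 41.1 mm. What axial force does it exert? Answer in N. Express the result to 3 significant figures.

k = Gd⁴/(8D³N_a) = (82.0×10³)(6.2⁴)/(8·64.0³·7) = 8.2538 N/mm
F = k·δ = 8.2538 × 41.1 = 339.23 N

339 N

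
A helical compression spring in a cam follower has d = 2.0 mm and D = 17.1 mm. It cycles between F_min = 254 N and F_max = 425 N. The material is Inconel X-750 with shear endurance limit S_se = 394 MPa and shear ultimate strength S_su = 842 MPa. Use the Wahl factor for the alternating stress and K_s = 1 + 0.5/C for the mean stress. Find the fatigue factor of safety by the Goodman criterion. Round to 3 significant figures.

0.270

C = D/d = 17.1/2.0 = 8.5500; K_W = (4C−1)/(4C−4)+0.615/C = 1.1713; K_s = 1+0.5/C = 1.0585
F_a = (F_max−F_min)/2 = 85.5 N; F_m = (F_max+F_min)/2 = 339.5 N
τ_a = K_W·8F_aD/(πd³) = 1.1713 × 465.38 = 545.09 MPa
τ_m = K_s·8F_mD/(πd³) = 1.0585 × 1847.9 = 1956 MPa
Goodman: 1/n_f = τ_a/S_se + τ_m/S_su = 545.09/394 + 1956/842 = 1.38348 + 2.32304 = 3.7065
n_f = 1/3.7065 = 0.2698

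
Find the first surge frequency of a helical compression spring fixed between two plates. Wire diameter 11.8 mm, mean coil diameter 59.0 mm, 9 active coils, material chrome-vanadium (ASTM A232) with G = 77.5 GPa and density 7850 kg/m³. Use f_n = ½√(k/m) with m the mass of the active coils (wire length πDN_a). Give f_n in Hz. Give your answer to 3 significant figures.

133 Hz

k = Gd⁴/(8D³N_a) = (77.5×10³)(11.8⁴)/(8·59.0³·9) = 101.61 N/mm = 1.0161e+05 N/m
Wire length L = πDN_a = π·59.0·9 = 1668.2 mm
m = ρ·(πd²/4)·L = 7850 × 109.36×10⁻⁶ m² × 1.6682 m = 1.4321 kg
f_n = ½√(k/m) = 0.5·√(1.0161e+05/1.4321) = 0.5·√(70953) = 133.19 Hz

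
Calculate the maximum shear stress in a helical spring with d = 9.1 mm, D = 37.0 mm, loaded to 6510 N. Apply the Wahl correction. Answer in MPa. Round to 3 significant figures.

Spring index C = D/d = 37.0/9.1 = 4.0659
K_W = (4C−1)/(4C−4) + 0.615/C = 15.264/12.264 + 0.1513 = 1.3959
τ₀ = 8FD/(πd³) = 8·6510·37.0/(π·9.1³) = 1.92696e+06/2367.4 = 813.95 MPa
τ_max = K·τ₀ = 1.3959 × 813.95 = 1136.2 MPa

1140 MPa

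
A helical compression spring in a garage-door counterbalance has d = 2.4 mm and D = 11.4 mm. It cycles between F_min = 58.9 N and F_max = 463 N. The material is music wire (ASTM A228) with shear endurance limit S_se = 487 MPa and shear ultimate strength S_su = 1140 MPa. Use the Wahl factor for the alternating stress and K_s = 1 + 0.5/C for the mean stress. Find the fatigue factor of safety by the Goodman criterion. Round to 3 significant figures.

C = D/d = 11.4/2.4 = 4.7500; K_W = (4C−1)/(4C−4)+0.615/C = 1.3295; K_s = 1+0.5/C = 1.1053
F_a = (F_max−F_min)/2 = 202.05 N; F_m = (F_max+F_min)/2 = 260.95 N
τ_a = K_W·8F_aD/(πd³) = 1.3295 × 424.3 = 564.09 MPa
τ_m = K_s·8F_mD/(πd³) = 1.1053 × 547.98 = 605.67 MPa
Goodman: 1/n_f = τ_a/S_se + τ_m/S_su = 564.09/487 + 605.67/1140 = 1.15830 + 0.53129 = 1.6896
n_f = 1/1.6896 = 0.5919

0.592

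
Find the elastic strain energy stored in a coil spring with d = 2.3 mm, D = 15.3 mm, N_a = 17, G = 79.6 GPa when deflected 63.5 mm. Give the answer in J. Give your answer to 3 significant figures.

k = Gd⁴/(8D³N_a) = (79.6×10³)(2.3⁴)/(8·15.3³·17) = 4.5731 N/mm
U = ½kδ² = 0.5 × 4.5731 × 63.5² = 9220 N·mm = 9.22 J

9.22 J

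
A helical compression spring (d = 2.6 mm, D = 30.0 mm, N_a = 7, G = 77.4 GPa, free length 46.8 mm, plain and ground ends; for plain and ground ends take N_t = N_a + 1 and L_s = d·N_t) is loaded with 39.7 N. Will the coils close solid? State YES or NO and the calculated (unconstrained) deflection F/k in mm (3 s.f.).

NO, δ = 17.0 mm

k = Gd⁴/(8D³N_a) = (77.4×10³)(2.6⁴)/(8·30.0³·7) = 2.3393 N/mm
N_t = 8; L_s = 2.6·8 = 20.8 mm; δ_solid = L₀ − L_s = 46.8 − 20.8 = 26 mm
δ = F/k = 39.7/2.3393 = 16.971 mm
δ < δ_solid → spring does not go solid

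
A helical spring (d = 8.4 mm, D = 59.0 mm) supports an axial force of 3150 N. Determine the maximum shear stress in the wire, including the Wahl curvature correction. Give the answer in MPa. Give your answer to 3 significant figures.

Spring index C = D/d = 59.0/8.4 = 7.0238
K_W = (4C−1)/(4C−4) + 0.615/C = 27.095/24.095 + 0.0876 = 1.2121
τ₀ = 8FD/(πd³) = 8·3150·59.0/(π·8.4³) = 1.4868e+06/1862 = 798.48 MPa
τ_max = K·τ₀ = 1.2121 × 798.48 = 967.81 MPa

968 MPa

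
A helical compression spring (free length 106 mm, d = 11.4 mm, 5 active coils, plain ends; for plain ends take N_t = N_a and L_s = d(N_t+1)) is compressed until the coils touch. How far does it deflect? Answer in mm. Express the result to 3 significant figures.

N_t = 5; L_s = 11.4·6 = 68.4 mm
δ_solid = L₀ − L_s = 106 − 68.4 = 37.6 mm

37.6 mm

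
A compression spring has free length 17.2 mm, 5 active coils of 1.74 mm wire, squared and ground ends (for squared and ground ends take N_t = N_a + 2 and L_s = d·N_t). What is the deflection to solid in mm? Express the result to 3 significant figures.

N_t = 7; L_s = 1.74·7 = 12.18 mm
δ_solid = L₀ − L_s = 17.2 − 12.18 = 5.02 mm

5.02 mm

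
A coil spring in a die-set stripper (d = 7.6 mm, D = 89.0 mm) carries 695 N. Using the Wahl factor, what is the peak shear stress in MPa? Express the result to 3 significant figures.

403 MPa

Spring index C = D/d = 89.0/7.6 = 11.7105
K_W = (4C−1)/(4C−4) + 0.615/C = 45.842/42.842 + 0.0525 = 1.1225
τ₀ = 8FD/(πd³) = 8·695·89.0/(π·7.6³) = 494840/1379.1 = 358.82 MPa
τ_max = K·τ₀ = 1.1225 × 358.82 = 402.79 MPa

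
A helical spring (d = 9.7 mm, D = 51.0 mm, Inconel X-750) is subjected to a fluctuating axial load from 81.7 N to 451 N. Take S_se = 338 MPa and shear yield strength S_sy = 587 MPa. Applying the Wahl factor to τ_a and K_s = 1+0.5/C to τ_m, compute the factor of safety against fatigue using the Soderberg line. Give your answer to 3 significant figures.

5.84

C = D/d = 51.0/9.7 = 5.2577; K_W = (4C−1)/(4C−4)+0.615/C = 1.2931; K_s = 1+0.5/C = 1.0951
F_a = (F_max−F_min)/2 = 184.65 N; F_m = (F_max+F_min)/2 = 266.35 N
τ_a = K_W·8F_aD/(πd³) = 1.2931 × 26.275 = 33.977 MPa
τ_m = K_s·8F_mD/(πd³) = 1.0951 × 37.901 = 41.505 MPa
Soderberg: 1/n_f = τ_a/S_se + τ_m/S_sy = 33.977/338 + 41.505/587 = 0.10052 + 0.07071 = 0.17123
n_f = 1/0.17123 = 5.84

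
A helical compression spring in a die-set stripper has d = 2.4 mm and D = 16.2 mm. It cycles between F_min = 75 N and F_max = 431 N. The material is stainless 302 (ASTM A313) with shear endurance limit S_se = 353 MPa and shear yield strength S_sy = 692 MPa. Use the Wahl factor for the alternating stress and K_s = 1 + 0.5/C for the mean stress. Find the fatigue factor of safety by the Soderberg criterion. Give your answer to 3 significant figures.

0.332

C = D/d = 16.2/2.4 = 6.7500; K_W = (4C−1)/(4C−4)+0.615/C = 1.2215; K_s = 1+0.5/C = 1.0741
F_a = (F_max−F_min)/2 = 178 N; F_m = (F_max+F_min)/2 = 253 N
τ_a = K_W·8F_aD/(πd³) = 1.2215 × 531.18 = 648.86 MPa
τ_m = K_s·8F_mD/(πd³) = 1.0741 × 754.99 = 810.92 MPa
Soderberg: 1/n_f = τ_a/S_se + τ_m/S_sy = 648.86/353 + 810.92/692 = 1.83813 + 1.17184 = 3.01
n_f = 1/3.01 = 0.3322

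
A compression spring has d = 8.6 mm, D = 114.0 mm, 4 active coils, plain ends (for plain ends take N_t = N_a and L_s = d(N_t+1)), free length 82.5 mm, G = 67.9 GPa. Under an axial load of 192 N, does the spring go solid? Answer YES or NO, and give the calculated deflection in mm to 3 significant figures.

NO, δ = 24.5 mm

k = Gd⁴/(8D³N_a) = (67.9×10³)(8.6⁴)/(8·114.0³·4) = 7.8343 N/mm
N_t = 4; L_s = 8.6·5 = 43 mm; δ_solid = L₀ − L_s = 82.5 − 43 = 39.5 mm
δ = F/k = 192/7.8343 = 24.508 mm
δ < δ_solid → spring does not go solid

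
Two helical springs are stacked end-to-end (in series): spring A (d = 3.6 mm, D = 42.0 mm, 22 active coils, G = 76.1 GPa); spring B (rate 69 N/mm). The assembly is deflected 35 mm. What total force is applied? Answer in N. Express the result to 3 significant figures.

33.8 N

k_A = Gd⁴/(8D³N_a) = (76.1×10³)(3.6⁴)/(8·42.0³·22) = 0.98024 N/mm
Series: 1/k_eq = 1/0.98024 + 1/69 = 1.0346; k_eq = 0.96651 N/mm
F = k_eq·δ = 0.96651·35 = 33.828 N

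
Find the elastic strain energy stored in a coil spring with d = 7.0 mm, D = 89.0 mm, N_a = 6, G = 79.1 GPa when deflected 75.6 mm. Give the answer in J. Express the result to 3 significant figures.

k = Gd⁴/(8D³N_a) = (79.1×10³)(7.0⁴)/(8·89.0³·6) = 5.6125 N/mm
U = ½kδ² = 0.5 × 5.6125 × 75.6² = 16039 N·mm = 16.039 J

16.0 J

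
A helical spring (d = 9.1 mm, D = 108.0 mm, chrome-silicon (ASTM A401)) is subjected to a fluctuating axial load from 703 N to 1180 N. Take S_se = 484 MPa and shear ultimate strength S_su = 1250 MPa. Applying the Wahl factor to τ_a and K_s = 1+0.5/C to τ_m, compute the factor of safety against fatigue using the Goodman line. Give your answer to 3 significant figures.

2.05

C = D/d = 108.0/9.1 = 11.8681; K_W = (4C−1)/(4C−4)+0.615/C = 1.1208; K_s = 1+0.5/C = 1.0421
F_a = (F_max−F_min)/2 = 238.5 N; F_m = (F_max+F_min)/2 = 941.5 N
τ_a = K_W·8F_aD/(πd³) = 1.1208 × 87.042 = 97.559 MPa
τ_m = K_s·8F_mD/(πd³) = 1.0421 × 343.61 = 358.08 MPa
Goodman: 1/n_f = τ_a/S_se + τ_m/S_su = 97.559/484 + 358.08/1250 = 0.20157 + 0.28647 = 0.48803
n_f = 1/0.48803 = 2.049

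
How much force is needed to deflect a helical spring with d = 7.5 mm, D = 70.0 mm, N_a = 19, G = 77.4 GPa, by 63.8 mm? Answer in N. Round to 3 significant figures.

k = Gd⁴/(8D³N_a) = (77.4×10³)(7.5⁴)/(8·70.0³·19) = 4.6973 N/mm
F = k·δ = 4.6973 × 63.8 = 299.69 N

300 N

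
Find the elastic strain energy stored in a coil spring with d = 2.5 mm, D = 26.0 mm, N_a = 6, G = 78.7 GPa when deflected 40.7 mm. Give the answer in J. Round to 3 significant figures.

3.02 J

k = Gd⁴/(8D³N_a) = (78.7×10³)(2.5⁴)/(8·26.0³·6) = 3.644 N/mm
U = ½kδ² = 0.5 × 3.644 × 40.7² = 3018.1 N·mm = 3.0181 J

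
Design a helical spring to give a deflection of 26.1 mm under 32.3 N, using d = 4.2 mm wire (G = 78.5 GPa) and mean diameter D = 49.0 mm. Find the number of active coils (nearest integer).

Required rate k = F/δ = 32.3/26.1 = 1.2375 N/mm
N_a = Gd⁴/(8D³k) = (78.5×10³ × 4.2⁴)/(8 × 49.0³ × 1.2375)
    = 2.44268e+07 / 1.16477e+06 = 20.97 → 21 coils

21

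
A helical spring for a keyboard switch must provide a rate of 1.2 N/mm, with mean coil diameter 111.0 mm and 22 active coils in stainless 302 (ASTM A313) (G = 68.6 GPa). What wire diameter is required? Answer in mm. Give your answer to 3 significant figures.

8.06 mm

d = (8D³N_a·k / G)^(1/4) = (8·111.0³·22·1.2 / (68.6×10³))^0.25
  = (4210.5)^0.25 = 8.0554 mm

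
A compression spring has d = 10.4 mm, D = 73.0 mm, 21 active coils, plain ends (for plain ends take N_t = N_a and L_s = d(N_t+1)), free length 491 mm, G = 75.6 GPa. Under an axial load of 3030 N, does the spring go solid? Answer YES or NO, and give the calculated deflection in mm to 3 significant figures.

NO, δ = 224 mm

k = Gd⁴/(8D³N_a) = (75.6×10³)(10.4⁴)/(8·73.0³·21) = 13.532 N/mm
N_t = 21; L_s = 10.4·22 = 228.8 mm; δ_solid = L₀ − L_s = 491 − 228.8 = 262.2 mm
δ = F/k = 3030/13.532 = 223.91 mm
δ < δ_solid → spring does not go solid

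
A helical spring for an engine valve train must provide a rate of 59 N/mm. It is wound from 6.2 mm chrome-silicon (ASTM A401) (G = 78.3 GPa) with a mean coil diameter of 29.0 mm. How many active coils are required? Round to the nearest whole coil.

10

N_a = Gd⁴/(8D³k) = (78.3×10³ × 6.2⁴)/(8 × 29.0³ × 59)
    = 1.15699e+08 / 1.15116e+07 = 10.05 → 10 coils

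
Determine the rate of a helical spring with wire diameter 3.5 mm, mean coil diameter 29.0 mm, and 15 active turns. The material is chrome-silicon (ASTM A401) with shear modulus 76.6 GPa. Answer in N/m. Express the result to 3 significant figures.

3930 N/m

k = Gd⁴/(8D³N_a) = (76.6×10³ × 3.5⁴) / (8 × 29.0³ × 15)
  = 1.14948e+07 / 2.92668e+06 = 3.9276 N/mm = 3927.6 N/m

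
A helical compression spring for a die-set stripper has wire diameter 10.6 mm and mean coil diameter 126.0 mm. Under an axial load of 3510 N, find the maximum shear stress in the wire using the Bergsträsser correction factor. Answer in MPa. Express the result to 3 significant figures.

Spring index C = D/d = 126.0/10.6 = 11.8868
K_B = (4C+2)/(4C−3) = 49.547/44.547 = 1.1122
τ₀ = 8FD/(πd³) = 8·3510·126.0/(π·10.6³) = 3.53808e+06/3741.7 = 945.58 MPa
τ_max = K·τ₀ = 1.1122 × 945.58 = 1051.7 MPa

1050 MPa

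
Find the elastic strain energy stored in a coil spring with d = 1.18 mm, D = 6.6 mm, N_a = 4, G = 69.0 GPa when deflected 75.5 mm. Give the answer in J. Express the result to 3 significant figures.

41.4 J

k = Gd⁴/(8D³N_a) = (69.0×10³)(1.18⁴)/(8·6.6³·4) = 14.541 N/mm
U = ½kδ² = 0.5 × 14.541 × 75.5² = 41444 N·mm = 41.444 J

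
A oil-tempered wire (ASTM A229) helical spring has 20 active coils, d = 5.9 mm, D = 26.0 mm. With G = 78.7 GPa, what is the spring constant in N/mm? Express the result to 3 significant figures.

k = Gd⁴/(8D³N_a) = (78.7×10³ × 5.9⁴) / (8 × 26.0³ × 20)
  = 9.53636e+07 / 2.81216e+06 = 33.911 N/mm

33.9 N/mm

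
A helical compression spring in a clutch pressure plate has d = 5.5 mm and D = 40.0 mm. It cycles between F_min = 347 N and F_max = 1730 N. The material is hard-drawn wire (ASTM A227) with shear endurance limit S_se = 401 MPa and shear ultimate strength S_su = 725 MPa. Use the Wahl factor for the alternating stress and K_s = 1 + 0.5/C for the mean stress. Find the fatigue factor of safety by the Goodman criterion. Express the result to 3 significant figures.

C = D/d = 40.0/5.5 = 7.2727; K_W = (4C−1)/(4C−4)+0.615/C = 1.2041; K_s = 1+0.5/C = 1.0688
F_a = (F_max−F_min)/2 = 691.5 N; F_m = (F_max+F_min)/2 = 1038.5 N
τ_a = K_W·8F_aD/(πd³) = 1.2041 × 423.35 = 509.77 MPa
τ_m = K_s·8F_mD/(πd³) = 1.0688 × 635.8 = 679.51 MPa
Goodman: 1/n_f = τ_a/S_se + τ_m/S_su = 509.77/401 + 679.51/725 = 1.27125 + 0.93725 = 2.2085
n_f = 1/2.2085 = 0.4528

0.453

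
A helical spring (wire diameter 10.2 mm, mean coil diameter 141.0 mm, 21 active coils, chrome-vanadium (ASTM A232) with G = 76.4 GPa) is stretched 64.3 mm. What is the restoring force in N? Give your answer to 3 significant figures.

k = Gd⁴/(8D³N_a) = (76.4×10³)(10.2⁴)/(8·141.0³·21) = 1.756 N/mm
F = k·δ = 1.756 × 64.3 = 112.91 N

113 N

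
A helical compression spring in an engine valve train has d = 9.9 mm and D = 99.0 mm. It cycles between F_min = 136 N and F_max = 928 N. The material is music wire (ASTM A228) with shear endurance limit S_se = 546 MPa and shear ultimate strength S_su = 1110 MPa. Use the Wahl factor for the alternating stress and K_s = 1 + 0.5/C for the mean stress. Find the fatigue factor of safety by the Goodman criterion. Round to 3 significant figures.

2.89

C = D/d = 99.0/9.9 = 10.0000; K_W = (4C−1)/(4C−4)+0.615/C = 1.1448; K_s = 1+0.5/C = 1.0500
F_a = (F_max−F_min)/2 = 396 N; F_m = (F_max+F_min)/2 = 532 N
τ_a = K_W·8F_aD/(πd³) = 1.1448 × 102.89 = 117.79 MPa
τ_m = K_s·8F_mD/(πd³) = 1.0500 × 138.22 = 145.13 MPa
Goodman: 1/n_f = τ_a/S_se + τ_m/S_su = 117.79/546 + 145.13/1110 = 0.21573 + 0.13075 = 0.34648
n_f = 1/0.34648 = 2.886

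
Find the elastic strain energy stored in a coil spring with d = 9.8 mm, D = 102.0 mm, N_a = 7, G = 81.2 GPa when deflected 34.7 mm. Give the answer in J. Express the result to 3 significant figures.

7.59 J

k = Gd⁴/(8D³N_a) = (81.2×10³)(9.8⁴)/(8·102.0³·7) = 12.603 N/mm
U = ½kδ² = 0.5 × 12.603 × 34.7² = 7587.5 N·mm = 7.5875 J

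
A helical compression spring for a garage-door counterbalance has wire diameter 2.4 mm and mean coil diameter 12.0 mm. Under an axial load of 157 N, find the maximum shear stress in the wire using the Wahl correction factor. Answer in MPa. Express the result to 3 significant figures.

455 MPa

Spring index C = D/d = 12.0/2.4 = 5.0000
K_W = (4C−1)/(4C−4) + 0.615/C = 19.000/16.000 + 0.1230 = 1.3105
τ₀ = 8FD/(πd³) = 8·157·12.0/(π·2.4³) = 15072/43.429 = 347.05 MPa
τ_max = K·τ₀ = 1.3105 × 347.05 = 454.8 MPa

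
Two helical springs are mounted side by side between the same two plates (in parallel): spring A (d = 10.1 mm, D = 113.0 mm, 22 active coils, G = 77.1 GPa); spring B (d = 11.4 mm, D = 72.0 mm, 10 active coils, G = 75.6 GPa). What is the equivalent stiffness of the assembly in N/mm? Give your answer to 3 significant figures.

k_A = Gd⁴/(8D³N_a) = (77.1×10³)(10.1⁴)/(8·113.0³·22) = 3.1593 N/mm
k_B = Gd⁴/(8D³N_a) = (75.6×10³)(11.4⁴)/(8·72.0³·10) = 42.762 N/mm
Parallel: k_eq = 3.1593 + 42.762 = 45.921 N/mm

45.9 N/mm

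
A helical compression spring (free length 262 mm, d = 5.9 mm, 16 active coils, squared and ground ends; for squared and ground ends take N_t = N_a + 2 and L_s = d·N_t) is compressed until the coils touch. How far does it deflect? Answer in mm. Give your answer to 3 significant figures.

156 mm

N_t = 18; L_s = 5.9·18 = 106.2 mm
δ_solid = L₀ − L_s = 262 − 106.2 = 155.8 mm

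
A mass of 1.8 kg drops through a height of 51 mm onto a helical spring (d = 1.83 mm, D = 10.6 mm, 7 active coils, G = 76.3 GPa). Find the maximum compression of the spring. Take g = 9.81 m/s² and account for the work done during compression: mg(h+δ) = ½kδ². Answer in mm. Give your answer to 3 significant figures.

13.3 mm

k = Gd⁴/(8D³N_a) = (76.3×10³)(1.83⁴)/(8·10.6³·7) = 12.83 N/mm
W = mg = 1.8 × 9.81 = 17.658 N
½kδ² − Wδ − Wh = 0 → δ = (W + √(W² + 2kWh))/k
δ = (17.658 + √(311.8 + 23108.1))/12.83 = (17.658 + 153.04)/12.83 = 13.304 mm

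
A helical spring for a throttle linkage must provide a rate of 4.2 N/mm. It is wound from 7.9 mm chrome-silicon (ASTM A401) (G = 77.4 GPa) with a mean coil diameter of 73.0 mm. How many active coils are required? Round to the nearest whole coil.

N_a = Gd⁴/(8D³k) = (77.4×10³ × 7.9⁴)/(8 × 73.0³ × 4.2)
    = 3.01474e+08 / 1.3071e+07 = 23.06 → 23 coils

23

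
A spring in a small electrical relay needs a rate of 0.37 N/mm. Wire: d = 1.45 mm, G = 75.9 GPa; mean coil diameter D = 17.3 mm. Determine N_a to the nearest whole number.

22

N_a = Gd⁴/(8D³k) = (75.9×10³ × 1.45⁴)/(8 × 17.3³ × 0.37)
    = 335516 / 15326 = 21.89 → 22 coils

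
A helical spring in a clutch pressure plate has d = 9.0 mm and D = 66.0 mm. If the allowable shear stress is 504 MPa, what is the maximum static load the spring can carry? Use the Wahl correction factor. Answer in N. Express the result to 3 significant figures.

C = D/d = 66.0/9.0 = 7.3333
K_W = (4C−1)/(4C−4) + 0.615/C = 28.333/25.333 + 0.0839 = 1.2023
τ_max = K·8FD/(πd³) → F_max = τ_allow·πd³/(8DK)
F_max = 504·π·9.0³/(8·66.0·1.2023) = 1.1543e+06/634.81 = 1818.3 N

1820 N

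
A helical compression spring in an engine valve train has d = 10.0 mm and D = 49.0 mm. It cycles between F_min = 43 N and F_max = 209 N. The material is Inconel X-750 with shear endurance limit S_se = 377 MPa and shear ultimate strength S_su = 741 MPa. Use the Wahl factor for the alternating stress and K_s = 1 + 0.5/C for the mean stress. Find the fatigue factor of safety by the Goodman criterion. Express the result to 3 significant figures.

16.8

C = D/d = 49.0/10.0 = 4.9000; K_W = (4C−1)/(4C−4)+0.615/C = 1.3178; K_s = 1+0.5/C = 1.1020
F_a = (F_max−F_min)/2 = 83 N; F_m = (F_max+F_min)/2 = 126 N
τ_a = K_W·8F_aD/(πd³) = 1.3178 × 10.357 = 13.648 MPa
τ_m = K_s·8F_mD/(πd³) = 1.1020 × 15.722 = 17.326 MPa
Goodman: 1/n_f = τ_a/S_se + τ_m/S_su = 13.648/377 + 17.326/741 = 0.03620 + 0.02338 = 0.059584
n_f = 1/0.059584 = 16.78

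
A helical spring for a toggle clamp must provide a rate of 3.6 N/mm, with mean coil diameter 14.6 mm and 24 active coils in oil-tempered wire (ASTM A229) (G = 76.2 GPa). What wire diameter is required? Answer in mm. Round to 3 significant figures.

d = (8D³N_a·k / G)^(1/4) = (8·14.6³·24·3.6 / (76.2×10³))^0.25
  = (28.23)^0.25 = 2.3050 mm

2.31 mm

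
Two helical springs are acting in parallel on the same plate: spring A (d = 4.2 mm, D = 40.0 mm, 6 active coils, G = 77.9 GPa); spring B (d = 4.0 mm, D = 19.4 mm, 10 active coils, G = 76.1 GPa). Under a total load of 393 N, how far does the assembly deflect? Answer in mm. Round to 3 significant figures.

k_A = Gd⁴/(8D³N_a) = (77.9×10³)(4.2⁴)/(8·40.0³·6) = 7.8907 N/mm
k_B = Gd⁴/(8D³N_a) = (76.1×10³)(4.0⁴)/(8·19.4³·10) = 33.353 N/mm
Parallel: k_eq = 7.8907 + 33.353 = 41.243 N/mm
δ = F/k_eq = 393/41.243 = 9.5288 mm

9.53 mm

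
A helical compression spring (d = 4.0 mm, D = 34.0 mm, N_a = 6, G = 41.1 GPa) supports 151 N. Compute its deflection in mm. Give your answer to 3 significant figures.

27.1 mm

k = Gd⁴/(8D³N_a) = (41.1×10³)(4.0⁴)/(8·34.0³·6) = 5.577 N/mm
δ = F/k = 151 / 5.577 = 27.075 mm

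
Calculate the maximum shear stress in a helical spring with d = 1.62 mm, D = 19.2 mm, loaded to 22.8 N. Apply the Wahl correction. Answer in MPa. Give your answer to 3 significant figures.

Spring index C = D/d = 19.2/1.62 = 11.8519
K_W = (4C−1)/(4C−4) + 0.615/C = 46.407/43.407 + 0.0519 = 1.1210
τ₀ = 8FD/(πd³) = 8·22.8·19.2/(π·1.62³) = 3502.08/13.357 = 262.2 MPa
τ_max = K·τ₀ = 1.1210 × 262.2 = 293.93 MPa

294 MPa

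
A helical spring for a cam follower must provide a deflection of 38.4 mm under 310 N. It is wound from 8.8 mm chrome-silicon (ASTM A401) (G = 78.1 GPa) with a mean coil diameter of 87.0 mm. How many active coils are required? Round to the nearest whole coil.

11

Required rate k = F/δ = 310/38.4 = 8.0729 N/mm
N_a = Gd⁴/(8D³k) = (78.1×10³ × 8.8⁴)/(8 × 87.0³ × 8.0729)
    = 4.68362e+08 / 4.25283e+07 = 11.01 → 11 coils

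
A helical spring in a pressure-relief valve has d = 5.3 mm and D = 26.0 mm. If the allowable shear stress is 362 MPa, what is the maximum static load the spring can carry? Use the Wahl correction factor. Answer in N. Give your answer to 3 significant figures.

C = D/d = 26.0/5.3 = 4.9057
K_W = (4C−1)/(4C−4) + 0.615/C = 18.623/15.623 + 0.1254 = 1.3174
τ_max = K·8FD/(πd³) → F_max = τ_allow·πd³/(8DK)
F_max = 362·π·5.3³/(8·26.0·1.3174) = 1.6931e+05/274.02 = 617.88 N

618 N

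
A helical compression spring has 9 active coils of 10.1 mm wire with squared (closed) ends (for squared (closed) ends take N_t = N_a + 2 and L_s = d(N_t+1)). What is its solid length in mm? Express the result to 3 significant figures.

squared (closed) ends: N_t = N_a + 2 = 9 + 2 = 11
L_s = d·(N_t+1) = 10.1 × 12 = 121.2 mm

121 mm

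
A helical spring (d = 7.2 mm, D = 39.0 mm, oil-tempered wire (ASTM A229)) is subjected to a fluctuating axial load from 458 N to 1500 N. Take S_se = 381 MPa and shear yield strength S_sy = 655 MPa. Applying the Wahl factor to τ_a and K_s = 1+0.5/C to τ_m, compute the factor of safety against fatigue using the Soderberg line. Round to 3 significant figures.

1.11

C = D/d = 39.0/7.2 = 5.4167; K_W = (4C−1)/(4C−4)+0.615/C = 1.2833; K_s = 1+0.5/C = 1.0923
F_a = (F_max−F_min)/2 = 521 N; F_m = (F_max+F_min)/2 = 979 N
τ_a = K_W·8F_aD/(πd³) = 1.2833 × 138.63 = 177.91 MPa
τ_m = K_s·8F_mD/(πd³) = 1.0923 × 260.49 = 284.53 MPa
Soderberg: 1/n_f = τ_a/S_se + τ_m/S_sy = 177.91/381 + 284.53/655 = 0.46694 + 0.43440 = 0.90135
n_f = 1/0.90135 = 1.109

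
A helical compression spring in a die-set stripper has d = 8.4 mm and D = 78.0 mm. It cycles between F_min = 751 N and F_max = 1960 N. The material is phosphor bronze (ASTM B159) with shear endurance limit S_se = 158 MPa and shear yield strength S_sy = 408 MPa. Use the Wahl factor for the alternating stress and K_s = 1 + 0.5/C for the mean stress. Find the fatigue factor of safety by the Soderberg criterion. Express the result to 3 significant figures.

C = D/d = 78.0/8.4 = 9.2857; K_W = (4C−1)/(4C−4)+0.615/C = 1.1567; K_s = 1+0.5/C = 1.0538
F_a = (F_max−F_min)/2 = 604.5 N; F_m = (F_max+F_min)/2 = 1355.5 N
τ_a = K_W·8F_aD/(πd³) = 1.1567 × 202.58 = 234.33 MPa
τ_m = K_s·8F_mD/(πd³) = 1.0538 × 454.25 = 478.71 MPa
Soderberg: 1/n_f = τ_a/S_se + τ_m/S_sy = 234.33/158 + 478.71/408 = 1.48312 + 1.17331 = 2.6564
n_f = 1/2.6564 = 0.3764

0.376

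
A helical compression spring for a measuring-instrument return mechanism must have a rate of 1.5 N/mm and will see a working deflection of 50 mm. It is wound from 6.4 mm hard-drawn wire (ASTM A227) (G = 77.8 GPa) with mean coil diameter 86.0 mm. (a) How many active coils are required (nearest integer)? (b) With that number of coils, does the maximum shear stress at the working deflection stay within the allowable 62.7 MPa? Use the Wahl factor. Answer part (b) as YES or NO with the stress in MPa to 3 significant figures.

N_a = Gd⁴/(8D³k) = (77.8×10³)(6.4⁴)/(8·86.0³·1.5) = 17.1 → N_a = 17
Actual rate k = Gd⁴/(8D³·17) = 1.5089 N/mm
Working load F = kδ = 1.5089·50 = 75.446 N
C = 86.0/6.4 = 13.4375; K_W = (4C−1)/(4C−4)+0.615/C = 1.1061
τ_max = K_W·8FD/(πd³) = 1.1061·63.028 = 69.713 MPa
τ_max > 62.7 MPa → exceeds allowable

(a) 17 coils; (b) NO, τ_max = 69.7 MPa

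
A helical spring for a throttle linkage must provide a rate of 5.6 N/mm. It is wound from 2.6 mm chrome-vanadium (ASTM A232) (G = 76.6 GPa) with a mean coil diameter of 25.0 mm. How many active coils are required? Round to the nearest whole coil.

N_a = Gd⁴/(8D³k) = (76.6×10³ × 2.6⁴)/(8 × 25.0³ × 5.6)
    = 3.50044e+06 / 700000 = 5.001 → 5 coils

5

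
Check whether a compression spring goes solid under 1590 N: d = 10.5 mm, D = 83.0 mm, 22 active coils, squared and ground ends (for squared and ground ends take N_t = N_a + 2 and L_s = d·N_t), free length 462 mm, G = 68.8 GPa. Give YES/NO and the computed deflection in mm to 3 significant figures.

NO, δ = 191 mm

k = Gd⁴/(8D³N_a) = (68.8×10³)(10.5⁴)/(8·83.0³·22) = 8.31 N/mm
N_t = 24; L_s = 10.5·24 = 252 mm; δ_solid = L₀ − L_s = 462 − 252 = 210 mm
δ = F/k = 1590/8.31 = 191.34 mm
δ < δ_solid → spring does not go solid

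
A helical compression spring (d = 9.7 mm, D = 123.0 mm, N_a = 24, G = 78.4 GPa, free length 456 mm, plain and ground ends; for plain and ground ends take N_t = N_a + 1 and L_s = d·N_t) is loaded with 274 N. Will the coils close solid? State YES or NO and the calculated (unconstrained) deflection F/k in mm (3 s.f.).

k = Gd⁴/(8D³N_a) = (78.4×10³)(9.7⁴)/(8·123.0³·24) = 1.9426 N/mm
N_t = 25; L_s = 9.7·25 = 242.5 mm; δ_solid = L₀ − L_s = 456 − 242.5 = 213.5 mm
δ = F/k = 274/1.9426 = 141.05 mm
δ < δ_solid → spring does not go solid

NO, δ = 141 mm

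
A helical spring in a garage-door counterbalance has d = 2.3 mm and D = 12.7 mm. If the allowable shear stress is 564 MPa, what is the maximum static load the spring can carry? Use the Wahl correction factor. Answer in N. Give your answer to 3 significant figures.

166 N

C = D/d = 12.7/2.3 = 5.5217
K_W = (4C−1)/(4C−4) + 0.615/C = 21.087/18.087 + 0.1114 = 1.2772
τ_max = K·8FD/(πd³) → F_max = τ_allow·πd³/(8DK)
F_max = 564·π·2.3³/(8·12.7·1.2772) = 21558/129.77 = 166.13 N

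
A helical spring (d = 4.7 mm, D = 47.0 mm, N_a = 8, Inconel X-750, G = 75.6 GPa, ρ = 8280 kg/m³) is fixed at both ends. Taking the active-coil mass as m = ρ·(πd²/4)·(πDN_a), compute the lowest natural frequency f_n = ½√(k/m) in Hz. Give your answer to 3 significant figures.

90.4 Hz

k = Gd⁴/(8D³N_a) = (75.6×10³)(4.7⁴)/(8·47.0³·8) = 5.5519 N/mm = 5551.9 N/m
Wire length L = πDN_a = π·47.0·8 = 1181.2 mm
m = ρ·(πd²/4)·L = 8280 × 17.349×10⁻⁶ m² × 1.1812 m = 0.16969 kg
f_n = ½√(k/m) = 0.5·√(5551.9/0.16969) = 0.5·√(32718) = 90.441 Hz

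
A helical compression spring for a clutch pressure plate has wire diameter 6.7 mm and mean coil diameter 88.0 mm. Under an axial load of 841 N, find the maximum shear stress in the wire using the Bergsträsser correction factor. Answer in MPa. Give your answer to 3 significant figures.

690 MPa

Spring index C = D/d = 88.0/6.7 = 13.1343
K_B = (4C+2)/(4C−3) = 54.537/49.537 = 1.1009
τ₀ = 8FD/(πd³) = 8·841·88.0/(π·6.7³) = 592064/944.87 = 626.61 MPa
τ_max = K·τ₀ = 1.1009 × 626.61 = 689.85 MPa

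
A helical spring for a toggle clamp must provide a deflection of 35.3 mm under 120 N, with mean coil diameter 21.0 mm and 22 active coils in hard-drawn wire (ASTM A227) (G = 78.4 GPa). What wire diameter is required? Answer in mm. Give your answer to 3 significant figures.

Required rate k = F/δ = 120/35.3 = 3.3994 N/mm
d = (8D³N_a·k / G)^(1/4) = (8·21.0³·22·3.3994 / (78.4×10³))^0.25
  = (70.674)^0.25 = 2.8994 mm

2.90 mm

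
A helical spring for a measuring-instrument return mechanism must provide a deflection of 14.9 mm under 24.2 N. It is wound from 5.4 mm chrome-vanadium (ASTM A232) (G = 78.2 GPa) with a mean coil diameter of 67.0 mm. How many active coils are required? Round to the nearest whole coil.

Required rate k = F/δ = 24.2/14.9 = 1.6242 N/mm
N_a = Gd⁴/(8D³k) = (78.2×10³ × 5.4⁴)/(8 × 67.0³ × 1.6242)
    = 6.64939e+07 / 3.9079e+06 = 17.02 → 17 coils

17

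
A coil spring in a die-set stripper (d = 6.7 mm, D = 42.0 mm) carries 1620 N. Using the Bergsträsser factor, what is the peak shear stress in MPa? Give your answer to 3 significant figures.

Spring index C = D/d = 42.0/6.7 = 6.2687
K_B = (4C+2)/(4C−3) = 27.075/22.075 = 1.2265
τ₀ = 8FD/(πd³) = 8·1620·42.0/(π·6.7³) = 544320/944.87 = 576.08 MPa
τ_max = K·τ₀ = 1.2265 × 576.08 = 706.56 MPa

707 MPa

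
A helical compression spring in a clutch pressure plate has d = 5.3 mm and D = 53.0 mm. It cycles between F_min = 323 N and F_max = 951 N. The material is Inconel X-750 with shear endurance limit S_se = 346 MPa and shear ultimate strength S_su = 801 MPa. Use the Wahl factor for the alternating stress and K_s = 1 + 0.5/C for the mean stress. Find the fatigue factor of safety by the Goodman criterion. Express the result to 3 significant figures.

C = D/d = 53.0/5.3 = 10.0000; K_W = (4C−1)/(4C−4)+0.615/C = 1.1448; K_s = 1+0.5/C = 1.0500
F_a = (F_max−F_min)/2 = 314 N; F_m = (F_max+F_min)/2 = 637 N
τ_a = K_W·8F_aD/(πd³) = 1.1448 × 284.65 = 325.88 MPa
τ_m = K_s·8F_mD/(πd³) = 1.0500 × 577.47 = 606.34 MPa
Goodman: 1/n_f = τ_a/S_se + τ_m/S_su = 325.88/346 + 606.34/801 = 0.94186 + 0.75698 = 1.6988
n_f = 1/1.6988 = 0.5886

0.589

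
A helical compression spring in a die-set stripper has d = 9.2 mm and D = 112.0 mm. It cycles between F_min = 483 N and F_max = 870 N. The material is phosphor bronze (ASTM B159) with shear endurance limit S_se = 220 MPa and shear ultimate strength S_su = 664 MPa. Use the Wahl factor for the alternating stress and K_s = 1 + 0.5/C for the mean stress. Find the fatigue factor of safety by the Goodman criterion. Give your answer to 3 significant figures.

1.34

C = D/d = 112.0/9.2 = 12.1739; K_W = (4C−1)/(4C−4)+0.615/C = 1.1176; K_s = 1+0.5/C = 1.0411
F_a = (F_max−F_min)/2 = 193.5 N; F_m = (F_max+F_min)/2 = 676.5 N
τ_a = K_W·8F_aD/(πd³) = 1.1176 × 70.872 = 79.209 MPa
τ_m = K_s·8F_mD/(πd³) = 1.0411 × 247.78 = 257.95 MPa
Goodman: 1/n_f = τ_a/S_se + τ_m/S_su = 79.209/220 + 257.95/664 = 0.36004 + 0.38849 = 0.74853
n_f = 1/0.74853 = 1.336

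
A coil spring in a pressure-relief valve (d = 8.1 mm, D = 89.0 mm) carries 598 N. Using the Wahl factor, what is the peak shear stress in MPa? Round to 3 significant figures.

288 MPa

Spring index C = D/d = 89.0/8.1 = 10.9877
K_W = (4C−1)/(4C−4) + 0.615/C = 42.951/39.951 + 0.0560 = 1.1311
τ₀ = 8FD/(πd³) = 8·598·89.0/(π·8.1³) = 425776/1669.6 = 255.02 MPa
τ_max = K·τ₀ = 1.1311 × 255.02 = 288.45 MPa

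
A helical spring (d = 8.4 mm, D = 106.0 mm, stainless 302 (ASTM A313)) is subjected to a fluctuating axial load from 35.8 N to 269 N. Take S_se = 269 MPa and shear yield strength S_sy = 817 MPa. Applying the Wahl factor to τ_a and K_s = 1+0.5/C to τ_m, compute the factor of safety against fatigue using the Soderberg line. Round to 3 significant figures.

C = D/d = 106.0/8.4 = 12.6190; K_W = (4C−1)/(4C−4)+0.615/C = 1.1133; K_s = 1+0.5/C = 1.0396
F_a = (F_max−F_min)/2 = 116.6 N; F_m = (F_max+F_min)/2 = 152.4 N
τ_a = K_W·8F_aD/(πd³) = 1.1133 × 53.101 = 59.117 MPa
τ_m = K_s·8F_mD/(πd³) = 1.0396 × 69.405 = 72.155 MPa
Soderberg: 1/n_f = τ_a/S_se + τ_m/S_sy = 59.117/269 + 72.155/817 = 0.21977 + 0.08832 = 0.30808
n_f = 1/0.30808 = 3.246

3.25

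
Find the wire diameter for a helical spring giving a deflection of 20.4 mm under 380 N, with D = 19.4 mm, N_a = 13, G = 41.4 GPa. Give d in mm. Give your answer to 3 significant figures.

Required rate k = F/δ = 380/20.4 = 18.627 N/mm
d = (8D³N_a·k / G)^(1/4) = (8·19.4³·13·18.627 / (41.4×10³))^0.25
  = (341.66)^0.25 = 4.2993 mm

4.30 mm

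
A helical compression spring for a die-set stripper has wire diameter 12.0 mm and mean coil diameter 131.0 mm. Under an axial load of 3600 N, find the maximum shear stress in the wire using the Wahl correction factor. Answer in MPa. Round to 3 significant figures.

Spring index C = D/d = 131.0/12.0 = 10.9167
K_W = (4C−1)/(4C−4) + 0.615/C = 42.667/39.667 + 0.0563 = 1.1320
τ₀ = 8FD/(πd³) = 8·3600·131.0/(π·12.0³) = 3.7728e+06/5428.7 = 694.98 MPa
τ_max = K·τ₀ = 1.1320 × 694.98 = 786.69 MPa

787 MPa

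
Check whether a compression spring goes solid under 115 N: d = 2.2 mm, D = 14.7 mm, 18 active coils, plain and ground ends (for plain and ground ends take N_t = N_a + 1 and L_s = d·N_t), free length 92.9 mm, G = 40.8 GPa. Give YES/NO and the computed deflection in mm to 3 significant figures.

k = Gd⁴/(8D³N_a) = (40.8×10³)(2.2⁴)/(8·14.7³·18) = 2.0895 N/mm
N_t = 19; L_s = 2.2·19 = 41.8 mm; δ_solid = L₀ − L_s = 92.9 − 41.8 = 51.1 mm
δ = F/k = 115/2.0895 = 55.038 mm
δ ≥ δ_solid → spring goes solid

YES, δ = 55.0 mm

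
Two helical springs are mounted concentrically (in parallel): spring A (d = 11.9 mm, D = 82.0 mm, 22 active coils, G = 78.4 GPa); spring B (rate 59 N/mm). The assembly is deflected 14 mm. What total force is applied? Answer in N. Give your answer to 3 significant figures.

1050 N

k_A = Gd⁴/(8D³N_a) = (78.4×10³)(11.9⁴)/(8·82.0³·22) = 16.201 N/mm
Parallel: k_eq = 16.201 + 59 = 75.201 N/mm
F = k_eq·δ = 75.201·14 = 1052.8 N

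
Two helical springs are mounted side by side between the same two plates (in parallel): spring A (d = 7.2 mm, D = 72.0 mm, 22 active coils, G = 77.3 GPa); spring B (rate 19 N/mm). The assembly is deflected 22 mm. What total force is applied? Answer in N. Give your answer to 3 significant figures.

k_A = Gd⁴/(8D³N_a) = (77.3×10³)(7.2⁴)/(8·72.0³·22) = 3.1623 N/mm
Parallel: k_eq = 3.1623 + 19 = 22.162 N/mm
F = k_eq·δ = 22.162·22 = 487.57 N

488 N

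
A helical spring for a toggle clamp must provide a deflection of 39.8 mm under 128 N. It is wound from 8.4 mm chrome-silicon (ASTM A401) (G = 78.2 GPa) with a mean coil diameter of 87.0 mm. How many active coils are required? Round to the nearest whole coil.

23

Required rate k = F/δ = 128/39.8 = 3.2161 N/mm
N_a = Gd⁴/(8D³k) = (78.2×10³ × 8.4⁴)/(8 × 87.0³ × 3.2161)
    = 3.89335e+08 / 1.69424e+07 = 22.98 → 23 coils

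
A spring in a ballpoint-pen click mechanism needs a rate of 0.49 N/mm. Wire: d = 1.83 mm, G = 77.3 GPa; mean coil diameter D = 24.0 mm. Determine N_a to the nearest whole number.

N_a = Gd⁴/(8D³k) = (77.3×10³ × 1.83⁴)/(8 × 24.0³ × 0.49)
    = 866930 / 54190.1 = 16 → 16 coils

16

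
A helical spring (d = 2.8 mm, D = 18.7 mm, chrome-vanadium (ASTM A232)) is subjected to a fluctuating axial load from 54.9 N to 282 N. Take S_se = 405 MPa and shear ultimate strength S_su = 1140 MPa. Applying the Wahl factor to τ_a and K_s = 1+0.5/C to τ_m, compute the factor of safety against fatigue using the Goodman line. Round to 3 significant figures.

C = D/d = 18.7/2.8 = 6.6786; K_W = (4C−1)/(4C−4)+0.615/C = 1.2242; K_s = 1+0.5/C = 1.0749
F_a = (F_max−F_min)/2 = 113.55 N; F_m = (F_max+F_min)/2 = 168.45 N
τ_a = K_W·8F_aD/(πd³) = 1.2242 × 246.32 = 301.53 MPa
τ_m = K_s·8F_mD/(πd³) = 1.0749 × 365.41 = 392.77 MPa
Goodman: 1/n_f = τ_a/S_se + τ_m/S_su = 301.53/405 + 392.77/1140 = 0.74452 + 0.34453 = 1.0891
n_f = 1/1.0891 = 0.9182

0.918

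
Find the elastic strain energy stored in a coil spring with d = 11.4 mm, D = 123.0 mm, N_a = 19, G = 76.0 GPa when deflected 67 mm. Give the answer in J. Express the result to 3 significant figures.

k = Gd⁴/(8D³N_a) = (76.0×10³)(11.4⁴)/(8·123.0³·19) = 4.5381 N/mm
U = ½kδ² = 0.5 × 4.5381 × 67² = 10186 N·mm = 10.186 J

10.2 J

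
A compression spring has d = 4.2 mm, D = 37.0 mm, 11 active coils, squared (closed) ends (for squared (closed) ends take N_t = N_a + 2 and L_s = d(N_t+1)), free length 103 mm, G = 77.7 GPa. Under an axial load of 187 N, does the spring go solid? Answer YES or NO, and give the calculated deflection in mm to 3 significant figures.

k = Gd⁴/(8D³N_a) = (77.7×10³)(4.2⁴)/(8·37.0³·11) = 5.4241 N/mm
N_t = 13; L_s = 4.2·14 = 58.8 mm; δ_solid = L₀ − L_s = 103 − 58.8 = 44.2 mm
δ = F/k = 187/5.4241 = 34.476 mm
δ < δ_solid → spring does not go solid

NO, δ = 34.5 mm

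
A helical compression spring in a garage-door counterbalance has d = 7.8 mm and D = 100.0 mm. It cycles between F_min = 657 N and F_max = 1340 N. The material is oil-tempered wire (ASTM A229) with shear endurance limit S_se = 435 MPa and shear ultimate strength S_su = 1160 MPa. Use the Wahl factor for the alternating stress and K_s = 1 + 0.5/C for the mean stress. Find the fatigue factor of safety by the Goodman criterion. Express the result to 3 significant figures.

1.05

C = D/d = 100.0/7.8 = 12.8205; K_W = (4C−1)/(4C−4)+0.615/C = 1.1114; K_s = 1+0.5/C = 1.0390
F_a = (F_max−F_min)/2 = 341.5 N; F_m = (F_max+F_min)/2 = 998.5 N
τ_a = K_W·8F_aD/(πd³) = 1.1114 × 183.25 = 203.67 MPa
τ_m = K_s·8F_mD/(πd³) = 1.0390 × 535.8 = 556.7 MPa
Goodman: 1/n_f = τ_a/S_se + τ_m/S_su = 203.67/435 + 556.7/1160 = 0.46820 + 0.47991 = 0.94812
n_f = 1/0.94812 = 1.055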